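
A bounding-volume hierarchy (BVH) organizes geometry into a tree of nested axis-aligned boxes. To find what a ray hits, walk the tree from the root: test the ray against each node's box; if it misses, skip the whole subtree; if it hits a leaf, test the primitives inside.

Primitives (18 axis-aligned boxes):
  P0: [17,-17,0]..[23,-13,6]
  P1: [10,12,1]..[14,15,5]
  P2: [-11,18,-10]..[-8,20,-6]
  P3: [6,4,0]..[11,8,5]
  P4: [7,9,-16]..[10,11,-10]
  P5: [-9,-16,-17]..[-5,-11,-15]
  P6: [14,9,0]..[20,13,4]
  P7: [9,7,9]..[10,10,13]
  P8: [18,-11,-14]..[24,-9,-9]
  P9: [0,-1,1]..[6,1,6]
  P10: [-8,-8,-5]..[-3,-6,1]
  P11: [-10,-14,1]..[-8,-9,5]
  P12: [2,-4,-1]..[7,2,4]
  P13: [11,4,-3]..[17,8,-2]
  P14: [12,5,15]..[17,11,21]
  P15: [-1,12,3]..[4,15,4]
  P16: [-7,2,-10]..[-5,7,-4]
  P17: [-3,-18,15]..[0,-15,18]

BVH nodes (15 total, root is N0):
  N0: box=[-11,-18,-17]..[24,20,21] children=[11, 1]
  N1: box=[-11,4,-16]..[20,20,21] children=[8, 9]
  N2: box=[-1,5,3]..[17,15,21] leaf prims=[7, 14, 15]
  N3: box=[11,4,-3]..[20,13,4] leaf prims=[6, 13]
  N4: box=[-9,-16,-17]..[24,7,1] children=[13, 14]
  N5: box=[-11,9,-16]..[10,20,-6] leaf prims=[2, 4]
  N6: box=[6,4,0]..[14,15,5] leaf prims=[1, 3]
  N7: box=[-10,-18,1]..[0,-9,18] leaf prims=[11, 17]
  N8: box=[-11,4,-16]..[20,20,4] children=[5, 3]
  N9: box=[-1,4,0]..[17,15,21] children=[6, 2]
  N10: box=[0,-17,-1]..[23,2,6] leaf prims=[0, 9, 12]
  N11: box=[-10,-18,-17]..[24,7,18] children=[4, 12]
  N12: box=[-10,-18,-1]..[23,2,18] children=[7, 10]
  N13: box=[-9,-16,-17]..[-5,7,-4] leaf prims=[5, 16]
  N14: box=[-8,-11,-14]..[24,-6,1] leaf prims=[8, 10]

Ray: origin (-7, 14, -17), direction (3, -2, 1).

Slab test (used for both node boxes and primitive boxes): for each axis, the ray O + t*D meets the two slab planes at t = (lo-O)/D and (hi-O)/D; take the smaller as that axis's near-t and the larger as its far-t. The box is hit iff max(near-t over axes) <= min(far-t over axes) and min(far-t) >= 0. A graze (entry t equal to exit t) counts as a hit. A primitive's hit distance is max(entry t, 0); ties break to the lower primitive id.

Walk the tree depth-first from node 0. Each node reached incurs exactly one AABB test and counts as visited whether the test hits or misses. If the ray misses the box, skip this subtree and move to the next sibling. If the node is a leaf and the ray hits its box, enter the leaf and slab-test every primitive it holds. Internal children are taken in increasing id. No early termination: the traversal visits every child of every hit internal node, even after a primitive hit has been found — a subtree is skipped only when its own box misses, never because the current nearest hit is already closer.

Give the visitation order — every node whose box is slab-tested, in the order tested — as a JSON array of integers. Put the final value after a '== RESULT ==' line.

Trace the traversal:
N0 x:[-4/3,31/3] y:[-3,16] z:[0,38] -> hit [0,31/3], descend [1, 11]
  N1 x:[-4/3,9] y:[-3,5] z:[1,38] -> hit [1,5], descend [8, 9]
    N8 x:[-4/3,9] y:[-3,5] z:[1,21] -> hit [1,5], descend [3, 5]
      N3 x:[6,9] y:[1/2,5] z:[14,21] -> miss, prune
      N5 x:[-4/3,17/3] y:[-3,5/2] z:[1,11] -> hit [1,5/2] leaf, test {P2(miss), P4(miss)}
    N9 x:[2,8] y:[-1/2,5] z:[17,38] -> miss, prune
  N11 x:[-1,31/3] y:[7/2,16] z:[0,35] -> hit [7/2,31/3], descend [4, 12]
    N4 x:[-2/3,31/3] y:[7/2,15] z:[0,18] -> hit [7/2,31/3], descend [13, 14]
      N13 x:[-2/3,2/3] y:[7/2,15] z:[0,13] -> miss, prune
      N14 x:[-1/3,31/3] y:[10,25/2] z:[3,18] -> hit [10,31/3] leaf, test {P8(miss), P10(miss)}
    N12 x:[-1,10] y:[6,16] z:[16,35] -> miss, prune

Summary -> nodes [0, 1, 8, 3, 5, 9, 11, 4, 13, 14, 12]; box-tests=11; leaf-entries=2; first=miss

== RESULT ==
[0, 1, 8, 3, 5, 9, 11, 4, 13, 14, 12]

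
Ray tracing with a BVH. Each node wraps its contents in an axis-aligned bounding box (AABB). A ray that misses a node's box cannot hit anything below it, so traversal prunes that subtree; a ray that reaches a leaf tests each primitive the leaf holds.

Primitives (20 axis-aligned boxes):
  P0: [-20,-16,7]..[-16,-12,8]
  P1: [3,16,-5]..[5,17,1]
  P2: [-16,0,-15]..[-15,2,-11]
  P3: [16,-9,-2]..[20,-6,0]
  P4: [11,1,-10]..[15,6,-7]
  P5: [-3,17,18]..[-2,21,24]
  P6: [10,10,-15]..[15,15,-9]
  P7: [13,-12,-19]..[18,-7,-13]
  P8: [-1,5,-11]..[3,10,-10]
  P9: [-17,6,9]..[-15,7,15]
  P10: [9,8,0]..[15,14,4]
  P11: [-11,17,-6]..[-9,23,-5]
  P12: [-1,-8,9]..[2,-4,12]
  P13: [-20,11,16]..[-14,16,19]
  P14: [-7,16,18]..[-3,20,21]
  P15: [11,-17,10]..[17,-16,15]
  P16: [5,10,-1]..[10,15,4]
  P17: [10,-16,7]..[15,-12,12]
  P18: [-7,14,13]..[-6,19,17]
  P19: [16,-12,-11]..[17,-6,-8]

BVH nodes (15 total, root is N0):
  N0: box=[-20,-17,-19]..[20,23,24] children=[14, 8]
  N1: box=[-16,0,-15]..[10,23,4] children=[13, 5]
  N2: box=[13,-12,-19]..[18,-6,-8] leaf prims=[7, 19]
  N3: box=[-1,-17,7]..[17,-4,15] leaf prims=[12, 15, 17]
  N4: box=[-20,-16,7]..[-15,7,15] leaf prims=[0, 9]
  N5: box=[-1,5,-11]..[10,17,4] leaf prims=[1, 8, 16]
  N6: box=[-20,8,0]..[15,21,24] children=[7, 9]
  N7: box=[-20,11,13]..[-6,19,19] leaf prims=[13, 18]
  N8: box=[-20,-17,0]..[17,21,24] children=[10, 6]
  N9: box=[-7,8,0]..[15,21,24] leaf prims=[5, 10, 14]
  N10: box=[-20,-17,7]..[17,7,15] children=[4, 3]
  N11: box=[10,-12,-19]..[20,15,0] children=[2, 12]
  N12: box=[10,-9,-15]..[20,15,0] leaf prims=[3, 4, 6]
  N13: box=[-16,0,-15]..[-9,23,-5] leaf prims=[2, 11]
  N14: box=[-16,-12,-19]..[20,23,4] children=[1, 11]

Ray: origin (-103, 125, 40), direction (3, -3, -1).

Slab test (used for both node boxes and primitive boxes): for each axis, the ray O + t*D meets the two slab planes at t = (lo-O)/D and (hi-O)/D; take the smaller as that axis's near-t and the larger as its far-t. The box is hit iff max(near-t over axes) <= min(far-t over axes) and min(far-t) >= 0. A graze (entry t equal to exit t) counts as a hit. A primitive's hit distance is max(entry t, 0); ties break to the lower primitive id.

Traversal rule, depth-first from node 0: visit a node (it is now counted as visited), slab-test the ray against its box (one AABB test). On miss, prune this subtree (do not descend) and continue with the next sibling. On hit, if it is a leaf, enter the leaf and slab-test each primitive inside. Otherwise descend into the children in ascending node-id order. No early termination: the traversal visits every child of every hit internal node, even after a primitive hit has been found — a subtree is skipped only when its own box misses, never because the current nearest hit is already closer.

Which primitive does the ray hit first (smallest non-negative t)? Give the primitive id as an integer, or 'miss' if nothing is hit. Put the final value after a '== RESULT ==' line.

Trace the traversal:
N0 x:[83/3,41] y:[34,142/3] z:[16,59] -> hit [34,41], descend [8, 14]
  N8 x:[83/3,40] y:[104/3,142/3] z:[16,40] -> hit [104/3,40], descend [6, 10]
    N6 x:[83/3,118/3] y:[104/3,39] z:[16,40] -> hit [104/3,39], descend [7, 9]
      N7 x:[83/3,97/3] y:[106/3,38] z:[21,27] -> miss, prune
      N9 x:[32,118/3] y:[104/3,39] z:[16,40] -> hit [104/3,39] leaf, test {P5(miss), P10@t=112/3, P14(miss)}
    N10 x:[83/3,40] y:[118/3,142/3] z:[25,33] -> miss, prune
  N14 x:[29,41] y:[34,137/3] z:[36,59] -> hit [36,41], descend [1, 11]
    N1 x:[29,113/3] y:[34,125/3] z:[36,55] -> hit [36,113/3], descend [5, 13]
      N5 x:[34,113/3] y:[36,40] z:[36,51] -> hit [36,113/3] leaf, test {P1(miss), P8(miss), P16@t=110/3}
      N13 x:[29,94/3] y:[34,125/3] z:[45,55] -> miss, prune
    N11 x:[113/3,41] y:[110/3,137/3] z:[40,59] -> hit [40,41], descend [2, 12]
      N2 x:[116/3,121/3] y:[131/3,137/3] z:[48,59] -> miss, prune
      N12 x:[113/3,41] y:[110/3,134/3] z:[40,55] -> hit [40,41] leaf, test {P3(miss), P4(miss), P6(miss)}

Visited [0, 8, 6, 7, 9, 10, 14, 1, 5, 13, 11, 2, 12]. Tests: 13 box, 3 leaf. Nearest: P16.

== RESULT ==
16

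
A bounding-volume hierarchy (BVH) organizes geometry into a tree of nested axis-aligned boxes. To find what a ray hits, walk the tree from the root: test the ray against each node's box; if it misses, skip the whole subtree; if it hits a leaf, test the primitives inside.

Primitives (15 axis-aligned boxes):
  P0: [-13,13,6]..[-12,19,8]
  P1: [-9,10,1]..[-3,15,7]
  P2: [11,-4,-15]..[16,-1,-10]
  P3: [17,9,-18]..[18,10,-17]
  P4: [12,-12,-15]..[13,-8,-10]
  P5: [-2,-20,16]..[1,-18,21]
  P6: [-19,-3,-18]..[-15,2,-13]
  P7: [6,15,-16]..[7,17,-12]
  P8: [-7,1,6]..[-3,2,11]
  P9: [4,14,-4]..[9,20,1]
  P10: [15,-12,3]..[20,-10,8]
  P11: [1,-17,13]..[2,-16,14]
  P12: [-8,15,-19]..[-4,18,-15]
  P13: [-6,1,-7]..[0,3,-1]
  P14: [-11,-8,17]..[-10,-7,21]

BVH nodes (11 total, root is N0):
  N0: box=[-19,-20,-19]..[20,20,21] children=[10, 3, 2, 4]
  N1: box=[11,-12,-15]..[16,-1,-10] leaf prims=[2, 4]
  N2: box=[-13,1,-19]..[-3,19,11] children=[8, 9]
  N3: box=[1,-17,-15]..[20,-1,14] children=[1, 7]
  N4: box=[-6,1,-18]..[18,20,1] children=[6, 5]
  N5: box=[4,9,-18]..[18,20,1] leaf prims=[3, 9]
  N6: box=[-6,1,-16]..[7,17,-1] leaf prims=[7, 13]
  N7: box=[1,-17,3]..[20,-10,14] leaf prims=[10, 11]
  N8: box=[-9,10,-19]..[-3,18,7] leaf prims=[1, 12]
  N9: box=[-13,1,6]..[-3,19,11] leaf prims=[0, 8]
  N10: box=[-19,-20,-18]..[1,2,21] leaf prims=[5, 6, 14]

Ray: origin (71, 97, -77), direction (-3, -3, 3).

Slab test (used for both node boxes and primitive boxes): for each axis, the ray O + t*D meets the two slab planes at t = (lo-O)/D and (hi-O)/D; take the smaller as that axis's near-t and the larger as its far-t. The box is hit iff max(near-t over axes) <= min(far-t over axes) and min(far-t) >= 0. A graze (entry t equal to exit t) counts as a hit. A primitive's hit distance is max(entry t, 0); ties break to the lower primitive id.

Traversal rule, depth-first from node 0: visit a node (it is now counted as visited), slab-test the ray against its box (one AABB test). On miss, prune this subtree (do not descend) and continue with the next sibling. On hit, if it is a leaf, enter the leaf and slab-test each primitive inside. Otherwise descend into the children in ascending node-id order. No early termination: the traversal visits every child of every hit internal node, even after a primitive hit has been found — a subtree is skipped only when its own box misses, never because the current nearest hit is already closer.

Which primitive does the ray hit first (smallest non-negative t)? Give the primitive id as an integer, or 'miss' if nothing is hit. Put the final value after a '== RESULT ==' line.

Walk:
N0 x:[17,30] y:[77/3,39] z:[58/3,98/3] -> hit [77/3,30], descend [2, 3, 4, 10]
  N2 x:[74/3,28] y:[26,32] z:[58/3,88/3] -> hit [26,28], descend [8, 9]
    N8 x:[74/3,80/3] y:[79/3,29] z:[58/3,28] -> hit [79/3,80/3] leaf, test {P1(miss), P12(miss)}
    N9 x:[74/3,28] y:[26,32] z:[83/3,88/3] -> hit [83/3,28] leaf, test {P0@t=83/3, P8(miss)}
  N3 x:[17,70/3] y:[98/3,38] z:[62/3,91/3] -> miss, prune
  N4 x:[53/3,77/3] y:[77/3,32] z:[59/3,26] -> hit [77/3,77/3], descend [5, 6]
    N5 x:[53/3,67/3] y:[77/3,88/3] z:[59/3,26] -> miss, prune
    N6 x:[64/3,77/3] y:[80/3,32] z:[61/3,76/3] -> miss, prune
  N10 x:[70/3,30] y:[95/3,39] z:[59/3,98/3] -> miss, prune

Visited [0, 2, 8, 9, 3, 4, 5, 6, 10]. Tests: 9 box, 2 leaf. Nearest: P0.

== RESULT ==
0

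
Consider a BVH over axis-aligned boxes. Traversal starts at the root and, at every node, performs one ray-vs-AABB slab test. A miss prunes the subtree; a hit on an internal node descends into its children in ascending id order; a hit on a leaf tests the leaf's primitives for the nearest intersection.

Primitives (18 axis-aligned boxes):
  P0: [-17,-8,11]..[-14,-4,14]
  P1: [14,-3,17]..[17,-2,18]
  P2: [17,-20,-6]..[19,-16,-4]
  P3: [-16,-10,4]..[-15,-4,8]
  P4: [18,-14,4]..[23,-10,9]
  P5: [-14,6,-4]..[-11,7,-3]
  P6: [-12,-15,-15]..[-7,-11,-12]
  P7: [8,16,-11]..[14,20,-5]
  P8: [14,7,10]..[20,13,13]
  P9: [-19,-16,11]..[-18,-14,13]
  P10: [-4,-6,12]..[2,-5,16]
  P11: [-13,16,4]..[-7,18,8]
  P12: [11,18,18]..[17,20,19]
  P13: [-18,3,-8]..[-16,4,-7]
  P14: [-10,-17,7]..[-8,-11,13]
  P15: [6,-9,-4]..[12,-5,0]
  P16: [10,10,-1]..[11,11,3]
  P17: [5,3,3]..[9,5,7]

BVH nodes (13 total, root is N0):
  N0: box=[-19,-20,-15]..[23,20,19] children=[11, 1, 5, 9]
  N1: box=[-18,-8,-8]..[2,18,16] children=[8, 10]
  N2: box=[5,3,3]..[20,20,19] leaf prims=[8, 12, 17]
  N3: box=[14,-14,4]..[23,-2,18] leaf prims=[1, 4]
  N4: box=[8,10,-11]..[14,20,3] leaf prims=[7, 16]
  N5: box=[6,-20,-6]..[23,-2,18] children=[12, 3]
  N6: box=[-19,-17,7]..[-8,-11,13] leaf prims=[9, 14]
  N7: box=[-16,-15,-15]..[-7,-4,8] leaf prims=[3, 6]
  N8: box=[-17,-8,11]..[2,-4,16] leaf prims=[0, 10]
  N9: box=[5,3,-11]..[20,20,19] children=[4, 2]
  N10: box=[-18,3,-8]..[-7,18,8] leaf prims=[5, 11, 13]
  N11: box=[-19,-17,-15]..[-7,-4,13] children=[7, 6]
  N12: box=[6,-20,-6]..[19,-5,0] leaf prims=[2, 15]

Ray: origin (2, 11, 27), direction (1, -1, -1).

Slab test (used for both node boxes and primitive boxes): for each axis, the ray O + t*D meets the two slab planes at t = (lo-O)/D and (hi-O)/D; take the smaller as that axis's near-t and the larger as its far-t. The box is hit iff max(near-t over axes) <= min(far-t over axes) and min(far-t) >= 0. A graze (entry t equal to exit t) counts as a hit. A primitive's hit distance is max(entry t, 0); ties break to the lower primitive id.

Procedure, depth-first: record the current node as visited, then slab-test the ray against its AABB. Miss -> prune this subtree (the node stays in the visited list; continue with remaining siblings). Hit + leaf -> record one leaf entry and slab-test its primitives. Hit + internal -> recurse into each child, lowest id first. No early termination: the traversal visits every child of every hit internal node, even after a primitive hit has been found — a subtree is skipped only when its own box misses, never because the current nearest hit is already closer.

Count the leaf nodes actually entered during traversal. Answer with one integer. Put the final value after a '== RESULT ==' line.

Traverse from the root:
N0 x:[-21,21] y:[-9,31] z:[8,42] -> hit [8,21], descend [1, 5, 9, 11]
  N1 x:[-20,0] y:[-7,19] z:[11,35] -> miss, prune
  N5 x:[4,21] y:[13,31] z:[9,33] -> hit [13,21], descend [3, 12]
    N3 x:[12,21] y:[13,25] z:[9,23] -> hit [13,21] leaf, test {P1(miss), P4@t=21}
    N12 x:[4,17] y:[16,31] z:[27,33] -> miss, prune
  N9 x:[3,18] y:[-9,8] z:[8,38] -> hit [8,8], descend [2, 4]
    N2 x:[3,18] y:[-9,8] z:[8,24] -> hit [8,8] leaf, test {P8(miss), P12(miss), P17(miss)}
    N4 x:[6,12] y:[-9,1] z:[24,38] -> miss, prune
  N11 x:[-21,-9] y:[15,28] z:[14,42] -> miss, prune

Visited [0, 1, 5, 3, 12, 9, 2, 4, 11]. Tests: 9 box, 2 leaf. Nearest: P4.

== RESULT ==
2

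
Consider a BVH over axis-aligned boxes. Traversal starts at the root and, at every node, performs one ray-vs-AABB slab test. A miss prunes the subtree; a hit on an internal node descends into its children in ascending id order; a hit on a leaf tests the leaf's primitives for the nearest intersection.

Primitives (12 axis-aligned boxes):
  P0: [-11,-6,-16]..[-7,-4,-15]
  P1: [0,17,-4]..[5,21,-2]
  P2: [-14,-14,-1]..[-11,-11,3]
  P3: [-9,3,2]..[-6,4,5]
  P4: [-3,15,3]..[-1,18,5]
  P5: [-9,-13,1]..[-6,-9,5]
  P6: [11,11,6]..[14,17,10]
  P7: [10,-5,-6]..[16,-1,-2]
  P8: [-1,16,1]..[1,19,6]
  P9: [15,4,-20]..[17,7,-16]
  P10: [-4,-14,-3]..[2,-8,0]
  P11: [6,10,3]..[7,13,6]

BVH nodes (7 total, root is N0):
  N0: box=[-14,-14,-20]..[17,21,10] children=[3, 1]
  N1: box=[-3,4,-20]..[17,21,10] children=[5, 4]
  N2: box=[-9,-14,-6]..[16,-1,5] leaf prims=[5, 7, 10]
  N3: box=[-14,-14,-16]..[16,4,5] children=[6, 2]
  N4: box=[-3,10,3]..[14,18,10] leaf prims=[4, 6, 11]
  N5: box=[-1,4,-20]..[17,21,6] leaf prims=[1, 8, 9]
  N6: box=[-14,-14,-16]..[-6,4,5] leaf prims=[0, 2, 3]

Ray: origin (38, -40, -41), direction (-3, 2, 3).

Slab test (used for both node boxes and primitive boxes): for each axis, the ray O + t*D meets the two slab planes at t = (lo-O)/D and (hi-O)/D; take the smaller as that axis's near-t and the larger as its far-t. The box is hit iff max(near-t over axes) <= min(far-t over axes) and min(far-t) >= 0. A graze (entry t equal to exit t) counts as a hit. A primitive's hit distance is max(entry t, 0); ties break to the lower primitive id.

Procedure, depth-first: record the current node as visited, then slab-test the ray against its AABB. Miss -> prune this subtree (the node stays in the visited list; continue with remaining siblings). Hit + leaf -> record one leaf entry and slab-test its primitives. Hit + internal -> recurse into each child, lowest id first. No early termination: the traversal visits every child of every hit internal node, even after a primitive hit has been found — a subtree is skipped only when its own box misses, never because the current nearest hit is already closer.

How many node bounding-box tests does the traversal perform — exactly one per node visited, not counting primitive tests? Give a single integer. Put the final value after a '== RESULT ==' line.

Walk:
N0 x:[7,52/3] y:[13,61/2] z:[7,17] -> hit [13,17], descend [1, 3]
  N1 x:[7,41/3] y:[22,61/2] z:[7,17] -> miss, prune
  N3 x:[22/3,52/3] y:[13,22] z:[25/3,46/3] -> hit [13,46/3], descend [2, 6]
    N2 x:[22/3,47/3] y:[13,39/2] z:[35/3,46/3] -> hit [13,46/3] leaf, test {P5@t=44/3, P7(miss), P10@t=13}
    N6 x:[44/3,52/3] y:[13,22] z:[25/3,46/3] -> hit [44/3,46/3] leaf, test {P0(miss), P2(miss), P3(miss)}

Summary -> nodes [0, 1, 3, 2, 6]; box-tests=5; leaf-entries=2; first=P10

== RESULT ==
5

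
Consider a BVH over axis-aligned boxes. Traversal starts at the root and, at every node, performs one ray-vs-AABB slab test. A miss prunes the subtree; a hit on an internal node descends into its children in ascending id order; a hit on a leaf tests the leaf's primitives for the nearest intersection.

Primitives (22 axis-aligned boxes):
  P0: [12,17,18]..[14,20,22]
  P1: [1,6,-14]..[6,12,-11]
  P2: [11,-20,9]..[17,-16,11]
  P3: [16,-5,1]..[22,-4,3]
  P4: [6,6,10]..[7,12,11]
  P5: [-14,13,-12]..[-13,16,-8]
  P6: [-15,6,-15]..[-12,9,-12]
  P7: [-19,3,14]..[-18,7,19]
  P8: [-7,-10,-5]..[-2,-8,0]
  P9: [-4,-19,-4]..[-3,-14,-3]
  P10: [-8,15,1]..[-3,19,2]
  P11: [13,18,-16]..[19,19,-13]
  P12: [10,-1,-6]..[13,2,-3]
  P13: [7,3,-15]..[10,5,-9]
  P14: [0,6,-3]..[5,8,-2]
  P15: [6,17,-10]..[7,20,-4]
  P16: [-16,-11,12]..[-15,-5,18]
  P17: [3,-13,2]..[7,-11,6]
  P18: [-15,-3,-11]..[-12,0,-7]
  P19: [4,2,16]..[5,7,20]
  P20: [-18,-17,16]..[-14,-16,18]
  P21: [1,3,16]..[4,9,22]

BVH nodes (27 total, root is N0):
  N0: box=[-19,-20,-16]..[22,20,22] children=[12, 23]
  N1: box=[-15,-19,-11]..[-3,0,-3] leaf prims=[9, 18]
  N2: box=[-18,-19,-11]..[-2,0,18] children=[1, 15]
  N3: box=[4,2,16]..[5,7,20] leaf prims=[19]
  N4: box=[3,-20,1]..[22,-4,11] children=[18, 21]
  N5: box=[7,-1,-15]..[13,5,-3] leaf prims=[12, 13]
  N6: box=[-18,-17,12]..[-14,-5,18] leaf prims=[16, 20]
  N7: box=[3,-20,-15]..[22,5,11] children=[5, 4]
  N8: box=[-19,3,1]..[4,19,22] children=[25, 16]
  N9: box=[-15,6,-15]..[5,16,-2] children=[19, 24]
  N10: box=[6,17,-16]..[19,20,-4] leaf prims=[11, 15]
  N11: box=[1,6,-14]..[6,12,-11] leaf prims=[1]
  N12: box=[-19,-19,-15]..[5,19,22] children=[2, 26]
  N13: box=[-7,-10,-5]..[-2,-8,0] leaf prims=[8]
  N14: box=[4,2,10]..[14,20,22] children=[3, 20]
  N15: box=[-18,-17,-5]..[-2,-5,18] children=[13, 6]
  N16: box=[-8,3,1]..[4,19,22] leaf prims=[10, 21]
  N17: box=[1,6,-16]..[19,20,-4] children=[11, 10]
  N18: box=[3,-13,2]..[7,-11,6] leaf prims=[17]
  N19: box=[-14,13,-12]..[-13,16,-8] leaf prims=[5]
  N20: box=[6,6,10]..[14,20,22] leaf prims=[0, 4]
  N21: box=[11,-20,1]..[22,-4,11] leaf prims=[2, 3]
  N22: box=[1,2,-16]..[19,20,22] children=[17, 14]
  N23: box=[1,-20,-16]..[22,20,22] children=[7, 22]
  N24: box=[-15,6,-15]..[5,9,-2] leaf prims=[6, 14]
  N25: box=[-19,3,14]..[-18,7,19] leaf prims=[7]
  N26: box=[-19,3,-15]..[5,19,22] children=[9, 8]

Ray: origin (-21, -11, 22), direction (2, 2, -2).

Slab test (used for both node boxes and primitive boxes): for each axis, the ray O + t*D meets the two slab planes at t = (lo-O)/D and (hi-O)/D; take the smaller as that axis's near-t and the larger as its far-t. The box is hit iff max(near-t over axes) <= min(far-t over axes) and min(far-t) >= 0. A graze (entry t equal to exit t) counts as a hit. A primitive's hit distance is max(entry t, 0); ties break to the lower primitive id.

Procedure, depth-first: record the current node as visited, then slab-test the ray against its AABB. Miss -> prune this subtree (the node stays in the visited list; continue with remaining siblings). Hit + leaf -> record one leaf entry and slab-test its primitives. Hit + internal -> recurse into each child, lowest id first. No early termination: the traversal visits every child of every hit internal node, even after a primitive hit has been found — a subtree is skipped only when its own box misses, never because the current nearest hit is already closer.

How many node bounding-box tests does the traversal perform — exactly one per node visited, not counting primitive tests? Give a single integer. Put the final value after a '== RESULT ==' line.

Traverse from the root:
N0 x:[1,43/2] y:[-9/2,31/2] z:[0,19] -> hit [1,31/2], descend [12, 23]
  N12 x:[1,13] y:[-4,15] z:[0,37/2] -> hit [1,13], descend [2, 26]
    N2 x:[3/2,19/2] y:[-4,11/2] z:[2,33/2] -> hit [2,11/2], descend [1, 15]
      N1 x:[3,9] y:[-4,11/2] z:[25/2,33/2] -> miss, prune
      N15 x:[3/2,19/2] y:[-3,3] z:[2,27/2] -> hit [2,3], descend [6, 13]
        N6 x:[3/2,7/2] y:[-3,3] z:[2,5] -> hit [2,3] leaf, test {P16@t=5/2, P20(miss)}
        N13 x:[7,19/2] y:[1/2,3/2] z:[11,27/2] -> miss, prune
    N26 x:[1,13] y:[7,15] z:[0,37/2] -> hit [7,13], descend [8, 9]
      N8 x:[1,25/2] y:[7,15] z:[0,21/2] -> hit [7,21/2], descend [16, 25]
        N16 x:[13/2,25/2] y:[7,15] z:[0,21/2] -> hit [7,21/2] leaf, test {P10(miss), P21(miss)}
        N25 x:[1,3/2] y:[7,9] z:[3/2,4] -> miss, prune
      N9 x:[3,13] y:[17/2,27/2] z:[12,37/2] -> hit [12,13], descend [19, 24]
        N19 x:[7/2,4] y:[12,27/2] z:[15,17] -> miss, prune
        N24 x:[3,13] y:[17/2,10] z:[12,37/2] -> miss, prune
  N23 x:[11,43/2] y:[-9/2,31/2] z:[0,19] -> hit [11,31/2], descend [7, 22]
    N7 x:[12,43/2] y:[-9/2,8] z:[11/2,37/2] -> miss, prune
    N22 x:[11,20] y:[13/2,31/2] z:[0,19] -> hit [11,31/2], descend [14, 17]
      N14 x:[25/2,35/2] y:[13/2,31/2] z:[0,6] -> miss, prune
      N17 x:[11,20] y:[17/2,31/2] z:[13,19] -> hit [13,31/2], descend [10, 11]
        N10 x:[27/2,20] y:[14,31/2] z:[13,19] -> hit [14,31/2] leaf, test {P11(miss), P15@t=14}
        N11 x:[11,27/2] y:[17/2,23/2] z:[33/2,18] -> miss, prune

Summary -> nodes [0, 12, 2, 1, 15, 6, 13, 26, 8, 16, 25, 9, 19, 24, 23, 7, 22, 14, 17, 10, 11]; box-tests=21; leaf-entries=3; first=P16

== RESULT ==
21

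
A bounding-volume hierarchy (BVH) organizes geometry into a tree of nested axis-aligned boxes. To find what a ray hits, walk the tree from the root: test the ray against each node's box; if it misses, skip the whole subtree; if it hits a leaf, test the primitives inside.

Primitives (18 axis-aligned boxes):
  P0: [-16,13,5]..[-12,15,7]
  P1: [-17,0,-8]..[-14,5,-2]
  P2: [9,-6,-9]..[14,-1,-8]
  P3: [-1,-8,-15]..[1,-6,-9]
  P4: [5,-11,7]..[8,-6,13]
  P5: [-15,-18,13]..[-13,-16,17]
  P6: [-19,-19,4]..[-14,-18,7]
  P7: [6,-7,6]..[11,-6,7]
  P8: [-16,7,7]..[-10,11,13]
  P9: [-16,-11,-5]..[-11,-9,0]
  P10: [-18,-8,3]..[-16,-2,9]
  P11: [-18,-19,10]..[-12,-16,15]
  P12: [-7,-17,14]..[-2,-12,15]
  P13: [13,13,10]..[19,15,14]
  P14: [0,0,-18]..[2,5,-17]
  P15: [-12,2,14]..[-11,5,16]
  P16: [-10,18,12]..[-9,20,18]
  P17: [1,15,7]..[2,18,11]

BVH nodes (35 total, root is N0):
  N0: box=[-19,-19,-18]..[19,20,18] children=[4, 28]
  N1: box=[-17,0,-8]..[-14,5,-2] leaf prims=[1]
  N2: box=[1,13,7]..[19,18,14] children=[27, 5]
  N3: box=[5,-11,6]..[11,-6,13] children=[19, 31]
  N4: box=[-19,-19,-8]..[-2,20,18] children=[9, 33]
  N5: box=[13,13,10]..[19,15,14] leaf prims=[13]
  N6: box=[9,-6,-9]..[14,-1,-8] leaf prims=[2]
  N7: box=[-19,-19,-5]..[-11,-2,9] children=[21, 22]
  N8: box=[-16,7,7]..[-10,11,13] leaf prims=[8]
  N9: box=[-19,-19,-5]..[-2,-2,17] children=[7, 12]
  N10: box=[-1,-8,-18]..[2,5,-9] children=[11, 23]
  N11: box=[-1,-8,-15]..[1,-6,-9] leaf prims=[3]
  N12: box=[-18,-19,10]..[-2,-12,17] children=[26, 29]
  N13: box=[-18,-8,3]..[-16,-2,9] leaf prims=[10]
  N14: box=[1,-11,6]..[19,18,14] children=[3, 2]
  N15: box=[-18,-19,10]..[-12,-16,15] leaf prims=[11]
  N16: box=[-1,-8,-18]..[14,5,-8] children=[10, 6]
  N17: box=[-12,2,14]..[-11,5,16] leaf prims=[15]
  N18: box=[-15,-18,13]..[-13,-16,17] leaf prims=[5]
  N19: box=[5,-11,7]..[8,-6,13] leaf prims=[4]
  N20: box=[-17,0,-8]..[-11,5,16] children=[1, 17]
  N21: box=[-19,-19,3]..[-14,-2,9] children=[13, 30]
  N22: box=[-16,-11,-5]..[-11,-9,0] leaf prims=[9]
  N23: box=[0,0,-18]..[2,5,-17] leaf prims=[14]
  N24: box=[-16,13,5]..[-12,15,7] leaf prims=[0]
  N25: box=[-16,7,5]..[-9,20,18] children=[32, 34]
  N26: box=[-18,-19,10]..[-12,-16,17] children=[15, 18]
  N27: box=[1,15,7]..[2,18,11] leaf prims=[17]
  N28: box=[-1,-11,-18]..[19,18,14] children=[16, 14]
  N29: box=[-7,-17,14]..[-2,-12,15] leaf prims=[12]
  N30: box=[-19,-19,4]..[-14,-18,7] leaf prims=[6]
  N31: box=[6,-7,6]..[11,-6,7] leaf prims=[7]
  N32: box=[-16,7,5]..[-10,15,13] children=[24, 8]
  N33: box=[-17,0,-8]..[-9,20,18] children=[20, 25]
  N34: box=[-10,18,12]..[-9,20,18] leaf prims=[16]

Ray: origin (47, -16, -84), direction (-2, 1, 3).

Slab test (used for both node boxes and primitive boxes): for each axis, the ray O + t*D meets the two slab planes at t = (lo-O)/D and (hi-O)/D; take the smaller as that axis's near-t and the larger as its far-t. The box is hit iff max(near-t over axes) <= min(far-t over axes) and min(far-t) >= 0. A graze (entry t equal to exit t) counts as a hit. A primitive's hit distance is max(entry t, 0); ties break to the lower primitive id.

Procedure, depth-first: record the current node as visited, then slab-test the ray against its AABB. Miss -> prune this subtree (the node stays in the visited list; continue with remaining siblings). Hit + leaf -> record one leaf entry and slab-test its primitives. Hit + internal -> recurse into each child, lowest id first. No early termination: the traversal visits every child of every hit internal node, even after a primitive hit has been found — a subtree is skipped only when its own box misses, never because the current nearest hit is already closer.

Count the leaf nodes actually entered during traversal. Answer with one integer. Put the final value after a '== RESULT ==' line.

Walk:
N0 x:[14,33] y:[-3,36] z:[22,34] -> hit [22,33], descend [4, 28]
  N4 x:[49/2,33] y:[-3,36] z:[76/3,34] -> hit [76/3,33], descend [9, 33]
    N9 x:[49/2,33] y:[-3,14] z:[79/3,101/3] -> miss, prune
    N33 x:[28,32] y:[16,36] z:[76/3,34] -> hit [28,32], descend [20, 25]
      N20 x:[29,32] y:[16,21] z:[76/3,100/3] -> miss, prune
      N25 x:[28,63/2] y:[23,36] z:[89/3,34] -> hit [89/3,63/2], descend [32, 34]
        N32 x:[57/2,63/2] y:[23,31] z:[89/3,97/3] -> hit [89/3,31], descend [8, 24]
          N8 x:[57/2,63/2] y:[23,27] z:[91/3,97/3] -> miss, prune
          N24 x:[59/2,63/2] y:[29,31] z:[89/3,91/3] -> hit [89/3,91/3] leaf, test {P0@t=89/3}
        N34 x:[28,57/2] y:[34,36] z:[32,34] -> miss, prune
  N28 x:[14,24] y:[5,34] z:[22,98/3] -> hit [22,24], descend [14, 16]
    N14 x:[14,23] y:[5,34] z:[30,98/3] -> miss, prune
    N16 x:[33/2,24] y:[8,21] z:[22,76/3] -> miss, prune

Visited [0, 4, 9, 33, 20, 25, 32, 8, 24, 34, 28, 14, 16]. Tests: 13 box, 1 leaf. Nearest: P0.

== RESULT ==
1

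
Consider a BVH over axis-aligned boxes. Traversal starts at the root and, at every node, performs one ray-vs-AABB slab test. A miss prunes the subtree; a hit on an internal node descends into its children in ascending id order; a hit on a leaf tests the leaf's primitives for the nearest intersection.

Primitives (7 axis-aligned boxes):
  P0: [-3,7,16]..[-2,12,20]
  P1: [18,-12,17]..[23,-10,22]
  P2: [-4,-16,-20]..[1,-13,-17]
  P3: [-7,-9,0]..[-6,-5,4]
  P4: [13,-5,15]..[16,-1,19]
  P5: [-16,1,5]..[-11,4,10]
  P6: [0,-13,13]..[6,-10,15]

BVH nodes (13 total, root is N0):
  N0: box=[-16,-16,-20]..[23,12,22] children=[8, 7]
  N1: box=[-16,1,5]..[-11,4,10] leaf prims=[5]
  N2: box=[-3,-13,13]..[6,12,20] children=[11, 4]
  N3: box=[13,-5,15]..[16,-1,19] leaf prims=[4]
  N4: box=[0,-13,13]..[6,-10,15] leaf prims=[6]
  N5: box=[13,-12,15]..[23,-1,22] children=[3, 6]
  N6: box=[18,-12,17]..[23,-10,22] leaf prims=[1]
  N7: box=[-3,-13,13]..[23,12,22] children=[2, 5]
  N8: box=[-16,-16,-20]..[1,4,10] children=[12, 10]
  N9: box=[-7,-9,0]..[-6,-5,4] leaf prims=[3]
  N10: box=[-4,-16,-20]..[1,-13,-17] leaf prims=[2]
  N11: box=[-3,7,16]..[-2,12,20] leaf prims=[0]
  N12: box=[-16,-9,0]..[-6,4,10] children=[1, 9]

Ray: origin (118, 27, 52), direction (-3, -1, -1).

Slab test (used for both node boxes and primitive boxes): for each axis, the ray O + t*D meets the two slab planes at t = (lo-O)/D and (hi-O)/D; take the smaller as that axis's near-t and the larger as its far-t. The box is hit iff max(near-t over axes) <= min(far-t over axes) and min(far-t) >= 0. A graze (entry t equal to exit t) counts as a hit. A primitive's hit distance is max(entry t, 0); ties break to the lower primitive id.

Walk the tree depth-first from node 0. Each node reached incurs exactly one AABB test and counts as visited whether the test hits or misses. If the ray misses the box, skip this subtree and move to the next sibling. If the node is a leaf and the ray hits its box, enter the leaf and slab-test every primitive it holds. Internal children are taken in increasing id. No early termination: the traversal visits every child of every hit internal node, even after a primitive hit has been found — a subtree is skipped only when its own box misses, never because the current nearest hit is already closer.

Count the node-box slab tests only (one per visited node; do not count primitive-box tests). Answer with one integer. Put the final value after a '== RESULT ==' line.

Traverse from the root:
N0 x:[95/3,134/3] y:[15,43] z:[30,72] -> hit [95/3,43], descend [7, 8]
  N7 x:[95/3,121/3] y:[15,40] z:[30,39] -> hit [95/3,39], descend [2, 5]
    N2 x:[112/3,121/3] y:[15,40] z:[32,39] -> hit [112/3,39], descend [4, 11]
      N4 x:[112/3,118/3] y:[37,40] z:[37,39] -> hit [112/3,39] leaf, test {P6@t=112/3}
      N11 x:[40,121/3] y:[15,20] z:[32,36] -> miss, prune
    N5 x:[95/3,35] y:[28,39] z:[30,37] -> hit [95/3,35], descend [3, 6]
      N3 x:[34,35] y:[28,32] z:[33,37] -> miss, prune
      N6 x:[95/3,100/3] y:[37,39] z:[30,35] -> miss, prune
  N8 x:[39,134/3] y:[23,43] z:[42,72] -> hit [42,43], descend [10, 12]
    N10 x:[39,122/3] y:[40,43] z:[69,72] -> miss, prune
    N12 x:[124/3,134/3] y:[23,36] z:[42,52] -> miss, prune

Visited [0, 7, 2, 4, 11, 5, 3, 6, 8, 10, 12]. Tests: 11 box, 1 leaf. Nearest: P6.

== RESULT ==
11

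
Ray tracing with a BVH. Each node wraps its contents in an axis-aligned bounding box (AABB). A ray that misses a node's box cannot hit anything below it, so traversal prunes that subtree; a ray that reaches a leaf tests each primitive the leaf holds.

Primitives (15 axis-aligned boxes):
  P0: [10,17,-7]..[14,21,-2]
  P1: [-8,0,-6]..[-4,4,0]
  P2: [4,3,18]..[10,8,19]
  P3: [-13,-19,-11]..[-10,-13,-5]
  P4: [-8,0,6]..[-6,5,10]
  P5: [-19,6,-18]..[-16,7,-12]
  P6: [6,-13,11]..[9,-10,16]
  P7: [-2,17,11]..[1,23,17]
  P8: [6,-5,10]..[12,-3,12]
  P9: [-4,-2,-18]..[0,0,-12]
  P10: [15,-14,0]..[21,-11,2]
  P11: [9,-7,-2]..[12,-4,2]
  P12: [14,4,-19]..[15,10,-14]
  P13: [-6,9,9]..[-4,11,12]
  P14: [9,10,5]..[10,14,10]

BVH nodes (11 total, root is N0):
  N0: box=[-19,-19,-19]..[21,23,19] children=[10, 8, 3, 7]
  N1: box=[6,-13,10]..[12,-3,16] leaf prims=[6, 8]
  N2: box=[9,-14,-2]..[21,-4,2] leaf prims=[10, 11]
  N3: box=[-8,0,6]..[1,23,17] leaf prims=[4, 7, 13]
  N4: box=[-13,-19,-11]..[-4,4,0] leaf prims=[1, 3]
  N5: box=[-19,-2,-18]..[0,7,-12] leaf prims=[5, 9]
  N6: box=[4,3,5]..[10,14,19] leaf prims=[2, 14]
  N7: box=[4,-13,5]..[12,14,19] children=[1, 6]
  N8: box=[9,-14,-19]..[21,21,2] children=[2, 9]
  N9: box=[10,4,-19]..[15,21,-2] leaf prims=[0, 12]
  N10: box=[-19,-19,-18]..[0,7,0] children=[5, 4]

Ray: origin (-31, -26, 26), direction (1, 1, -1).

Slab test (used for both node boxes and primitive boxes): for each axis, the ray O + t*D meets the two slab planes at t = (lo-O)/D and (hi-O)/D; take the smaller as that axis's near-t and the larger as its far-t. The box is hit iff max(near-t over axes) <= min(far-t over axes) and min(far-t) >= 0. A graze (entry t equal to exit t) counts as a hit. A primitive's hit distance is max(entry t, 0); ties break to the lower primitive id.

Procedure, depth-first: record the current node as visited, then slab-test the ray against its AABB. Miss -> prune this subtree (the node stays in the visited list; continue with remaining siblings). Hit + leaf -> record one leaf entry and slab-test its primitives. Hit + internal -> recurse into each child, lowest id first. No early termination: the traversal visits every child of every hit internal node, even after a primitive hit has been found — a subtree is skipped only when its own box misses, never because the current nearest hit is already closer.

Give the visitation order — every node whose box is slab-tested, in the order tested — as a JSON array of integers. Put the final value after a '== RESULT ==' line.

Traverse from the root:
N0 x:[12,52] y:[7,49] z:[7,45] -> hit [12,45], descend [3, 7, 8, 10]
  N3 x:[23,32] y:[26,49] z:[9,20] -> miss, prune
  N7 x:[35,43] y:[13,40] z:[7,21] -> miss, prune
  N8 x:[40,52] y:[12,47] z:[24,45] -> hit [40,45], descend [2, 9]
    N2 x:[40,52] y:[12,22] z:[24,28] -> miss, prune
    N9 x:[41,46] y:[30,47] z:[28,45] -> hit [41,45] leaf, test {P0(miss), P12(miss)}
  N10 x:[12,31] y:[7,33] z:[26,44] -> hit [26,31], descend [4, 5]
    N4 x:[18,27] y:[7,30] z:[26,37] -> hit [26,27] leaf, test {P1@t=26, P3(miss)}
    N5 x:[12,31] y:[24,33] z:[38,44] -> miss, prune

Summary -> nodes [0, 3, 7, 8, 2, 9, 10, 4, 5]; box-tests=9; leaf-entries=2; first=P1

== RESULT ==
[0, 3, 7, 8, 2, 9, 10, 4, 5]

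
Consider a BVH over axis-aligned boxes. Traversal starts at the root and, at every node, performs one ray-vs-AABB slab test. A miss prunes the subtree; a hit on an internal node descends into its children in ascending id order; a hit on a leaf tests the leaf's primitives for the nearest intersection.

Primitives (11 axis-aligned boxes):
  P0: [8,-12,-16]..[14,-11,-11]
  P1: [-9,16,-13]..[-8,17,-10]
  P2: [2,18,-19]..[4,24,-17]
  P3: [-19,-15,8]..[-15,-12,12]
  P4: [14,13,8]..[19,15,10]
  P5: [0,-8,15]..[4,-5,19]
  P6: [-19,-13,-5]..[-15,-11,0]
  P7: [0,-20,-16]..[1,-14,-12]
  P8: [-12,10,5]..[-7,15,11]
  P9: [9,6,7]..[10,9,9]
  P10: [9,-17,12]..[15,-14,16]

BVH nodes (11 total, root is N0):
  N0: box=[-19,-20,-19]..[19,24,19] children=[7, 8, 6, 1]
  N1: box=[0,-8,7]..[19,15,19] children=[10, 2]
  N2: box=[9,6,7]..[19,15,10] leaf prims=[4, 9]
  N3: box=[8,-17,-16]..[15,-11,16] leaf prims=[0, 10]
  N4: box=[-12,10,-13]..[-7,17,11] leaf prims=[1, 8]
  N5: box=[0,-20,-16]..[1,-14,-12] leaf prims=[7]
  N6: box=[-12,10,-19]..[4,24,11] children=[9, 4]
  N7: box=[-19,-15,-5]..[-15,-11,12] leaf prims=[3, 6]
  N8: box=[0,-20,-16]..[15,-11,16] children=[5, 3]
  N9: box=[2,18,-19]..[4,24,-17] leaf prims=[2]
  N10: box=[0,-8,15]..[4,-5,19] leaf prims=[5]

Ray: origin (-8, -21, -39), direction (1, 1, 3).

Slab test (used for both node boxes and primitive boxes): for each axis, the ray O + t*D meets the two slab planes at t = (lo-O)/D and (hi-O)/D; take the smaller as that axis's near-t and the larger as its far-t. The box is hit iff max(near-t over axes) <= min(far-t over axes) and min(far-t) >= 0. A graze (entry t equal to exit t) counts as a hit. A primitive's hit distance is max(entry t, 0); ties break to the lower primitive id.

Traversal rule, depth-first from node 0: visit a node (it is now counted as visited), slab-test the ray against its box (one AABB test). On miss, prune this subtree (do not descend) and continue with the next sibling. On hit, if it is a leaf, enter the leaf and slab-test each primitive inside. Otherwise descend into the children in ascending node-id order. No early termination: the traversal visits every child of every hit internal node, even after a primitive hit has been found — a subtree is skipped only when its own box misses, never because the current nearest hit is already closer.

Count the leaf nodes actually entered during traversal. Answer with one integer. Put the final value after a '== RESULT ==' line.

Traverse from the root:
N0 x:[-11,27] y:[1,45] z:[20/3,58/3] -> hit [20/3,58/3], descend [1, 6, 7, 8]
  N1 x:[8,27] y:[13,36] z:[46/3,58/3] -> hit [46/3,58/3], descend [2, 10]
    N2 x:[17,27] y:[27,36] z:[46/3,49/3] -> miss, prune
    N10 x:[8,12] y:[13,16] z:[18,58/3] -> miss, prune
  N6 x:[-4,12] y:[31,45] z:[20/3,50/3] -> miss, prune
  N7 x:[-11,-7] y:[6,10] z:[34/3,17] -> miss, prune
  N8 x:[8,23] y:[1,10] z:[23/3,55/3] -> hit [8,10], descend [3, 5]
    N3 x:[16,23] y:[4,10] z:[23/3,55/3] -> miss, prune
    N5 x:[8,9] y:[1,7] z:[23/3,9] -> miss, prune

order=[0, 1, 2, 10, 6, 7, 8, 3, 5]  |boxes|=9  |leaves|=0  hit=miss

== RESULT ==
0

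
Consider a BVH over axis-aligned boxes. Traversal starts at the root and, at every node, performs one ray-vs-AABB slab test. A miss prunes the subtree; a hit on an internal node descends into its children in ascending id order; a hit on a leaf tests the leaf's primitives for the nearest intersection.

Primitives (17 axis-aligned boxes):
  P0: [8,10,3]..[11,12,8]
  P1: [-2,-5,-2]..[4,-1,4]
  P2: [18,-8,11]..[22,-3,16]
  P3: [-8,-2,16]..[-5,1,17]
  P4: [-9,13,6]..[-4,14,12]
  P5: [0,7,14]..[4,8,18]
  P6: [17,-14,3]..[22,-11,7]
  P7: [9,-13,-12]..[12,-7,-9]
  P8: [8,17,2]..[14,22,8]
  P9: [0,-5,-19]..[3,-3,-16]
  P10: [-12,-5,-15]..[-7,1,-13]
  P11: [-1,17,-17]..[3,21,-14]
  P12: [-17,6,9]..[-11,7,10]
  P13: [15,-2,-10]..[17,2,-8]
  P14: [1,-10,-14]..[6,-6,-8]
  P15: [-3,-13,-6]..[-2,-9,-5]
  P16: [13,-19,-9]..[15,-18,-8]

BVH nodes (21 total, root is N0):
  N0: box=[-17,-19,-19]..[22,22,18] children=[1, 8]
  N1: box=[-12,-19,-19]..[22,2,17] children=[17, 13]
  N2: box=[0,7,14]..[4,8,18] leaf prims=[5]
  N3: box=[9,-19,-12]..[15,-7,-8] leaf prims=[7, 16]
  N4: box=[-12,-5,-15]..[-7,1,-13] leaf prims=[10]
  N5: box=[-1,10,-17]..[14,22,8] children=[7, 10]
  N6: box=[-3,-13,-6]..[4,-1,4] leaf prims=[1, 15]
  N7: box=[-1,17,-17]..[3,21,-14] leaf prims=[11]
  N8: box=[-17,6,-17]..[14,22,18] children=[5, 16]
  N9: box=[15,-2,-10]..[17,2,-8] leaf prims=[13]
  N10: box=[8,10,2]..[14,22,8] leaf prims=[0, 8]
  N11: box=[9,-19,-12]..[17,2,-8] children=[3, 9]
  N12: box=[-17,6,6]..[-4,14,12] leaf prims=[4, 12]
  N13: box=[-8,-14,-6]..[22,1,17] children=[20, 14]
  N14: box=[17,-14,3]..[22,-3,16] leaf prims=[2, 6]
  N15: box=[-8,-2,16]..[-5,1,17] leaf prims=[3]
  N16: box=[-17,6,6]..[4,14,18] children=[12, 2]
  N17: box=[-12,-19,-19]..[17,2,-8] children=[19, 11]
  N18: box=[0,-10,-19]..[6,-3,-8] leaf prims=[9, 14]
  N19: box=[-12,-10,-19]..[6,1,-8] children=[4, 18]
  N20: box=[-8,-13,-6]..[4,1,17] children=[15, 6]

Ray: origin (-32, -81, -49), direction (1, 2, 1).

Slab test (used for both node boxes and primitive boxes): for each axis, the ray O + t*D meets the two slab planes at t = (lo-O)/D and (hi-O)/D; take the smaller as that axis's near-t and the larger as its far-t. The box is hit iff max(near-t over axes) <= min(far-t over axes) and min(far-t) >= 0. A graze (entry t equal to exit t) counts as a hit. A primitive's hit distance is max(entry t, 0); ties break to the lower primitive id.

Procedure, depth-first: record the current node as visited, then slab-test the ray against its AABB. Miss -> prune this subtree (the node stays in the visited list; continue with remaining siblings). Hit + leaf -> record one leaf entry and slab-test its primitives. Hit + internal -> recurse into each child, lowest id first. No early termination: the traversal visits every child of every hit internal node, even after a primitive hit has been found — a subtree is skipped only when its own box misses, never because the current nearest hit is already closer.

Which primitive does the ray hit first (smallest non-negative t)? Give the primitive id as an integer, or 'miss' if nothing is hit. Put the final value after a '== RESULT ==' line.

Traverse from the root:
N0 x:[15,54] y:[31,103/2] z:[30,67] -> hit [31,103/2], descend [1, 8]
  N1 x:[20,54] y:[31,83/2] z:[30,66] -> hit [31,83/2], descend [13, 17]
    N13 x:[24,54] y:[67/2,41] z:[43,66] -> miss, prune
    N17 x:[20,49] y:[31,83/2] z:[30,41] -> hit [31,41], descend [11, 19]
      N11 x:[41,49] y:[31,83/2] z:[37,41] -> hit [41,41], descend [3, 9]
        N3 x:[41,47] y:[31,37] z:[37,41] -> miss, prune
        N9 x:[47,49] y:[79/2,83/2] z:[39,41] -> miss, prune
      N19 x:[20,38] y:[71/2,41] z:[30,41] -> hit [71/2,38], descend [4, 18]
        N4 x:[20,25] y:[38,41] z:[34,36] -> miss, prune
        N18 x:[32,38] y:[71/2,39] z:[30,41] -> hit [71/2,38] leaf, test {P9(miss), P14@t=71/2}
  N8 x:[15,46] y:[87/2,103/2] z:[32,67] -> hit [87/2,46], descend [5, 16]
    N5 x:[31,46] y:[91/2,103/2] z:[32,57] -> hit [91/2,46], descend [7, 10]
      N7 x:[31,35] y:[49,51] z:[32,35] -> miss, prune
      N10 x:[40,46] y:[91/2,103/2] z:[51,57] -> miss, prune
    N16 x:[15,36] y:[87/2,95/2] z:[55,67] -> miss, prune

15 AABB tests over nodes [0, 1, 13, 17, 11, 3, 9, 19, 4, 18, 8, 5, 7, 10, 16]; 1 leaf entered; closest P14.

== RESULT ==
14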